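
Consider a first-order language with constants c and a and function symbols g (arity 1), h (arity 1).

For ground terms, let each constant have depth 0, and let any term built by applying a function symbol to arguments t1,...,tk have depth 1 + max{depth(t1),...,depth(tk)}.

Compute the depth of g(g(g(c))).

3

depth(g(c)) = 1 + depth(c) = 1 + 0 = 1
depth(g(g(c))) = 1 + depth(g(c)) = 1 + 1 = 2
depth(g(g(g(c)))) = 1 + depth(g(g(c))) = 1 + 2 = 3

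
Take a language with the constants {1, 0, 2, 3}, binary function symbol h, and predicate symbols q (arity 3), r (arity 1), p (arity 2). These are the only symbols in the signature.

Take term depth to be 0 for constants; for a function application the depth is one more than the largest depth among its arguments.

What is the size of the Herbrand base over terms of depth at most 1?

First count ground terms of depth ≤ 1.
If N_k denotes the number of depth-≤k ground terms, the 4 constants give N_0 = 4, and each function symbol of arity r contributes N_{k-1}^r new terms at level k: N_k = 4 + N_{k-1}^2.
N_0 = 4
N_1 = 4 + 4^2 = 20
So |H| = 20.
Ground atoms are formed by filling each argument slot of a predicate with a term from H, so an r-ary predicate gives |H|^r atoms:
  q: 20^3 = 8000;  r: 20;  p: 20^2 = 400
Total ground atoms: 8000 + 20 + 400 = 8420.

8420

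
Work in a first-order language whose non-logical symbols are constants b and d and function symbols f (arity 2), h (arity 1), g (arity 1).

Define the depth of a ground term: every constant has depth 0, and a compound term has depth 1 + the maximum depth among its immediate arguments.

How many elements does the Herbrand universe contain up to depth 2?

Let N_k = |{terms of depth ≤ k}|. Then N_0 = 2 and N_k = 2 + N_{k-1}^2 + N_{k-1} + N_{k-1} for k ≥ 1 (one summand per function symbol, arity giving the exponent).
N_0 = 2
N_1 = 2 + 2^2 + 2 + 2 = 10
N_2 = 2 + 10^2 + 10 + 10 = 122

122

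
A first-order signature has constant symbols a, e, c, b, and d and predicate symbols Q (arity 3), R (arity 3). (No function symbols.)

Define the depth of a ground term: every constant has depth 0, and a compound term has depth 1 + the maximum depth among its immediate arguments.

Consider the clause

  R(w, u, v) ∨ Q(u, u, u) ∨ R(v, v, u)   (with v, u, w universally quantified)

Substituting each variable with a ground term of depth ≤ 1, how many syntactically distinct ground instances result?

125

Ground terms of depth ≤ 1:
  With no function symbols every ground term is a constant, so there are exactly 5 ground terms at every depth bound.
  N_0 = 5
  N_1 = 5
  Explicitly: a, e, c, b, d.
So there are 5 ground terms available for substitution.
The clause has 3 distinct variables (v, u, w), each appearing in the body. In the free term algebra distinct substitutions yield syntactically distinct ground instances.
Number of ground instances = 5^3 = 125.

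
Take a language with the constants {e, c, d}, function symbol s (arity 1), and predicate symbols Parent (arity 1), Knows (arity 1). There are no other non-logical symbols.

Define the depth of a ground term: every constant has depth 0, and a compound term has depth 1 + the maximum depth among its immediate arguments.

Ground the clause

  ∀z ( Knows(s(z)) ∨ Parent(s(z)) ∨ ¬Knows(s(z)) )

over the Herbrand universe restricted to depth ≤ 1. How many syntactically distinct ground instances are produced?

6

Ground terms of depth ≤ 1:
  Let N_k count ground terms of depth at most k. Each non-constant term of depth ≤ k is some function symbol applied to depth-≤(k−1) arguments, giving N_k = 3 + N_{k-1}.
  N_0 = 3
  N_1 = 3 + 3 = 6
  Explicitly: e, c, d, s(e), s(c), s(d).
So there are 6 ground terms available for substitution.
There is 1 variable to instantiate (z),  occurring in at least one literal, so different choices give different ground instances.
Number of ground instances = 6.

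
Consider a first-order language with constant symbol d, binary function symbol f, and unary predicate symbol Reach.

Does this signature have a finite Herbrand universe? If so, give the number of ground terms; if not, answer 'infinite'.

infinite

The signature has at least one function symbol (f, arity 2) and at least one constant (d).
Iterating f gives infinitely many distinct ground terms: d, f(d, d), f(f(d, d), f(d, d)), ...
So the Herbrand universe is infinite.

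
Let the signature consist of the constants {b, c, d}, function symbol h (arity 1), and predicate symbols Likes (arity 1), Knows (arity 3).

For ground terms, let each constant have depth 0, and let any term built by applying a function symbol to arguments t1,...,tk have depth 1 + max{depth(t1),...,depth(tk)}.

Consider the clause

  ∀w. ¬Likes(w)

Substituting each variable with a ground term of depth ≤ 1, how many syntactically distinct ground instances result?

6

Ground terms of depth ≤ 1:
  Let N_k count ground terms of depth at most k. Each non-constant term of depth ≤ k is some function symbol applied to depth-≤(k−1) arguments, giving N_k = 3 + N_{k-1}.
  N_0 = 3
  N_1 = 3 + 3 = 6
So there are 6 ground terms available for substitution.
The body mentions the single quantified variable w; since ground terms form a free algebra, no two substitutions collapse to the same formula.
Number of ground instances = 6.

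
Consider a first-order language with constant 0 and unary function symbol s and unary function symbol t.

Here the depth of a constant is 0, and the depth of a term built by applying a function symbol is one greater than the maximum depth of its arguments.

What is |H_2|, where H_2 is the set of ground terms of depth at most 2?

7

Write N_k for the number of ground terms of depth ≤ k. A term of depth ≤ k is either a constant or a function symbol applied to arguments of depth ≤ k−1, so N_k = 1 + N_{k-1} + N_{k-1}.
N_0 = 1
N_1 = 1 + 1 + 1 = 3
N_2 = 1 + 3 + 3 = 7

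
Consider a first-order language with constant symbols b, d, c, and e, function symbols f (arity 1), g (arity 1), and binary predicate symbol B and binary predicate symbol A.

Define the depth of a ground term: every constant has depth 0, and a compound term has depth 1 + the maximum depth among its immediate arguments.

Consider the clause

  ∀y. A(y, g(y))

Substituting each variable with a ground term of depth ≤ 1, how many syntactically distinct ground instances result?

12

Ground terms of depth ≤ 1:
  If N_k denotes the number of depth-≤k ground terms, the 4 constants give N_0 = 4, and each function symbol of arity r contributes N_{k-1}^r new terms at level k: N_k = 4 + N_{k-1} + N_{k-1}.
  N_0 = 4
  N_1 = 4 + 4 + 4 = 12
So there are 12 ground terms available for substitution.
There is 1 variable to instantiate (y),  occurring in at least one literal, so different choices give different ground instances.
Number of ground instances = 12.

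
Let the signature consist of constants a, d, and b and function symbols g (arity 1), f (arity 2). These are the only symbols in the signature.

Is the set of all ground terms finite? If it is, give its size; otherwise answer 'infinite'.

infinite

The signature has at least one function symbol (g, arity 1) and at least one constant (a).
Iterating g gives infinitely many distinct ground terms: a, g(a), g(g(a)), ...
So the Herbrand universe is infinite.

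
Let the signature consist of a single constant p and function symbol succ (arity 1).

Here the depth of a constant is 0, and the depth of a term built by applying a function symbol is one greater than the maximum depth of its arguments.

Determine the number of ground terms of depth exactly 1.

1

Let N_k = |{terms of depth ≤ k}|. Then N_0 = 1 and N_k = 1 + N_{k-1} for k ≥ 1 (one summand per function symbol, arity giving the exponent).
N_0 = 1
N_1 = 1 + 1 = 2
Terms of depth exactly 1: N_1 − N_0 = 2 − 1 = 1.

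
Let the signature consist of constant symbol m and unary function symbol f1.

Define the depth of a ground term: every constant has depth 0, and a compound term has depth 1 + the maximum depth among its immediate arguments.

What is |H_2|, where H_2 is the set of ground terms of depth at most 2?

Count level by level. With function symbols f1/1, the terms of depth ≤ k are the 1 constant together with each function applied to depth-≤(k−1) tuples, so N_k = 1 + N_{k-1}.
N_0 = 1
N_1 = 1 + 1 = 2
N_2 = 1 + 2 = 3
Explicitly: m, f1(m), f1(f1(m)).

3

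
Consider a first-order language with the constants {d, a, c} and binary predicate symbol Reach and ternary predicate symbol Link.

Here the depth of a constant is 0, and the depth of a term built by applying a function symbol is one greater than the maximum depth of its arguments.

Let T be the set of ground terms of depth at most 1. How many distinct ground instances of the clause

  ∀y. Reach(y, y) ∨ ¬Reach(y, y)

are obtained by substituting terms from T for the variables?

3

Ground terms of depth ≤ 1:
  With no function symbols every ground term is a constant, so there are exactly 3 ground terms at every depth bound.
  N_0 = 3
  N_1 = 3
  Explicitly: d, a, c.
So there are 3 ground terms available for substitution.
The variable y ranges independently over the available ground terms, and distinct assignments produce distinct instances.
Number of ground instances = 3.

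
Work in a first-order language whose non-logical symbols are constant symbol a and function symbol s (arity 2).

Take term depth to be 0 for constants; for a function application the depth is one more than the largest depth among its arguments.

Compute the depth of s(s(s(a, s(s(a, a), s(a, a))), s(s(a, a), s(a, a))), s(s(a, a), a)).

5

depth(s(a, a)) = 1 + max(0, 0) = 1
depth(s(s(a, a), s(a, a))) = 1 + max(1, 1) = 2
depth(s(a, s(s(a, a), s(a, a)))) = 1 + max(0, 2) = 3
depth(s(s(a, s(s(a, a), s(a, a))), s(s(a, a), s(a, a)))) = 1 + max(3, 2) = 4
depth(s(s(a, a), a)) = 1 + max(1, 0) = 2
depth(s(s(s(a, s(s(a, a), s(a, a))), s(s(a, a), s(a, a))), s(s(a, a), a))) = 1 + max(4, 2) = 5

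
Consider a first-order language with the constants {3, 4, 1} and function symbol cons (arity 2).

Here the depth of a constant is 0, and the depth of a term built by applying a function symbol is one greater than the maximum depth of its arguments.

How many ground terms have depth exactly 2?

Write N_k for the number of ground terms of depth ≤ k. A term of depth ≤ k is either a constant or a function symbol applied to arguments of depth ≤ k−1, so N_k = 3 + N_{k-1}^2.
N_0 = 3
N_1 = 3 + 3^2 = 12
N_2 = 3 + 12^2 = 147
Terms of depth exactly 2: N_2 − N_1 = 147 − 12 = 135.

135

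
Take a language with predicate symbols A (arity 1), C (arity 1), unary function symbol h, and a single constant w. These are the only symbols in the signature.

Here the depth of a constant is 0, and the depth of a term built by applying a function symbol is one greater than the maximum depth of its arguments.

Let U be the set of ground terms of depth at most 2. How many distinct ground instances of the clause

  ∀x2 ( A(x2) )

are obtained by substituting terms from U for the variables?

3

Ground terms of depth ≤ 2:
  Let N_k count ground terms of depth at most k. Each non-constant term of depth ≤ k is some function symbol applied to depth-≤(k−1) arguments, giving N_k = 1 + N_{k-1}.
  N_0 = 1
  N_1 = 1 + 1 = 2
  N_2 = 1 + 2 = 3
So there are 3 ground terms available for substitution.
The body mentions the single quantified variable x2; since ground terms form a free algebra, no two substitutions collapse to the same formula.
Number of ground instances = 3.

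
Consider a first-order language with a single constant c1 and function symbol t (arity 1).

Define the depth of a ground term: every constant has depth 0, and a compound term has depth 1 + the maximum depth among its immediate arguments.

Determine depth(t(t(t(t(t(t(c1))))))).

depth(t(c1)) = 1 + depth(c1) = 1 + 0 = 1
depth(t(t(c1))) = 1 + depth(t(c1)) = 1 + 1 = 2
depth(t(t(t(c1)))) = 1 + depth(t(t(c1))) = 1 + 2 = 3
depth(t(t(t(t(c1))))) = 1 + depth(t(t(t(c1)))) = 1 + 3 = 4
depth(t(t(t(t(t(c1)))))) = 1 + depth(t(t(t(t(c1))))) = 1 + 4 = 5
depth(t(t(t(t(t(t(c1))))))) = 1 + depth(t(t(t(t(t(c1)))))) = 1 + 5 = 6

6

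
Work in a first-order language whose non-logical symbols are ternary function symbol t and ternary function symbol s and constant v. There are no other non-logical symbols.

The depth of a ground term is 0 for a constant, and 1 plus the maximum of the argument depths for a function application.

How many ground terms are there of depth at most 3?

332751

If N_k denotes the number of depth-≤k ground terms, the 1 constant gives N_0 = 1, and each function symbol of arity r contributes N_{k-1}^r new terms at level k: N_k = 1 + N_{k-1}^3 + N_{k-1}^3.
N_0 = 1
N_1 = 1 + 1^3 + 1^3 = 3
N_2 = 1 + 3^3 + 3^3 = 55
N_3 = 1 + 55^3 + 55^3 = 332751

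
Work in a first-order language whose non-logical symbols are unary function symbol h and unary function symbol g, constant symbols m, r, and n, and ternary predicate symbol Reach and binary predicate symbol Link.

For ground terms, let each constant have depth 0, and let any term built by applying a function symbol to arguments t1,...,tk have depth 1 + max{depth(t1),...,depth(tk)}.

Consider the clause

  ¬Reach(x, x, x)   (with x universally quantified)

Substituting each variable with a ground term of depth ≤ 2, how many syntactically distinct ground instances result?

21

Ground terms of depth ≤ 2:
  Count level by level. With function symbols h/1, g/1, the terms of depth ≤ k are the 3 constants together with each function applied to depth-≤(k−1) tuples, so N_k = 3 + N_{k-1} + N_{k-1}.
  N_0 = 3
  N_1 = 3 + 3 + 3 = 9
  N_2 = 3 + 9 + 9 = 21
So there are 21 ground terms available for substitution.
The clause has 1 distinct variable (x), which appears in the body. In the free term algebra distinct substitutions yield syntactically distinct ground instances.
Number of ground instances = 21.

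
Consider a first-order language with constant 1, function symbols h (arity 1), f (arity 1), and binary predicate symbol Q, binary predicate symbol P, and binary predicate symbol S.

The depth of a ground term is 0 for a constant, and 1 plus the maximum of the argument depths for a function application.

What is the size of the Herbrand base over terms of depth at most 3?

675

First count ground terms of depth ≤ 3.
If N_k denotes the number of depth-≤k ground terms, the 1 constant gives N_0 = 1, and each function symbol of arity r contributes N_{k-1}^r new terms at level k: N_k = 1 + N_{k-1} + N_{k-1}.
N_0 = 1
N_1 = 1 + 1 + 1 = 3
N_2 = 1 + 3 + 3 = 7
N_3 = 1 + 7 + 7 = 15
So |H| = 15.
A ground atom is a predicate applied to a tuple of terms from H, so the count is the sum over predicates of |H|^arity:
  Q: 15^2 = 225;  P: 15^2 = 225;  S: 15^2 = 225
Total ground atoms: 225 + 225 + 225 = 675.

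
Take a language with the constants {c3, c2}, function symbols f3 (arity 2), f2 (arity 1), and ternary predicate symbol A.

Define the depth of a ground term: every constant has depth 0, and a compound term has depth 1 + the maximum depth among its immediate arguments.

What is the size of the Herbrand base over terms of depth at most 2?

First count ground terms of depth ≤ 2.
Let N_k count ground terms of depth at most k. Each non-constant term of depth ≤ k is some function symbol applied to depth-≤(k−1) arguments, giving N_k = 2 + N_{k-1}^2 + N_{k-1}.
N_0 = 2
N_1 = 2 + 2^2 + 2 = 8
N_2 = 2 + 8^2 + 8 = 74
So |H| = 74.
A ground atom is a predicate applied to a tuple of terms from H, so the count is the sum over predicates of |H|^arity:
  A: 74^3 = 405224
Total ground atoms: 405224.

405224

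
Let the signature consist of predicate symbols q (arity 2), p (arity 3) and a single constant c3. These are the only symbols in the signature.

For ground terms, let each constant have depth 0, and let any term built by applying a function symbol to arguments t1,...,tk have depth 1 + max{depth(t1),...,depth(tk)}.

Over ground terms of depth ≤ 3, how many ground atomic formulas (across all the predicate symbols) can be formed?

First count ground terms of depth ≤ 3.
With no function symbols every ground term is a constant, so there is exactly 1 ground term at every depth bound.
N_0 = 1
N_1 = 1
N_2 = 1
N_3 = 1
Explicitly: c3.
So |H| = 1.
Each predicate of arity r yields |H|^r ground atoms (one per choice of an r-tuple from H):
  q: 1^2 = 1;  p: 1^3 = 1
Total ground atoms: 1 + 1 = 2.

2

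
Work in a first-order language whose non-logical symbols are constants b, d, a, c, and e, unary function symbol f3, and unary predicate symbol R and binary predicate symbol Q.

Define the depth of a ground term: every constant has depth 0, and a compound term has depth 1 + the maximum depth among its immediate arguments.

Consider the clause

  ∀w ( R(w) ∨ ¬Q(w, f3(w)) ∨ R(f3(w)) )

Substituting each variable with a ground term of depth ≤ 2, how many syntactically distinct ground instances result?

Ground terms of depth ≤ 2:
  Let N_k = |{terms of depth ≤ k}|. Then N_0 = 5 and N_k = 5 + N_{k-1} for k ≥ 1 (one summand per function symbol, arity giving the exponent).
  N_0 = 5
  N_1 = 5 + 5 = 10
  N_2 = 5 + 10 = 15
So there are 15 ground terms available for substitution.
The body mentions the single quantified variable w; since ground terms form a free algebra, no two substitutions collapse to the same formula.
Number of ground instances = 15.

15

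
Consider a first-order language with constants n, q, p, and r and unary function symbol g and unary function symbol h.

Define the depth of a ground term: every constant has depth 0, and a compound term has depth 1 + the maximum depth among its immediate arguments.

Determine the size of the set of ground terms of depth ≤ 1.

12

Let N_k count ground terms of depth at most k. Each non-constant term of depth ≤ k is some function symbol applied to depth-≤(k−1) arguments, giving N_k = 4 + N_{k-1} + N_{k-1}.
N_0 = 4
N_1 = 4 + 4 + 4 = 12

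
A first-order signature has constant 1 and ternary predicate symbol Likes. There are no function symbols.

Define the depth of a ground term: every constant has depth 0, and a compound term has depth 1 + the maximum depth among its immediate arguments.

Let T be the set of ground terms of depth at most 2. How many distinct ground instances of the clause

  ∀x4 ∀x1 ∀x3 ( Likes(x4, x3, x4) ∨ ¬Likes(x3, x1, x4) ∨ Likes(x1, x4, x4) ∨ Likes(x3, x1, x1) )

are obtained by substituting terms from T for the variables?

Ground terms of depth ≤ 2:
  With no function symbols every ground term is a constant, so there is exactly 1 ground term at every depth bound.
  N_0 = 1
  N_1 = 1
  N_2 = 1
  Explicitly: 1.
So there is exactly 1 ground term available for substitution.
The clause has 3 distinct variables (x4, x1, x3), each appearing in the body. In the free term algebra distinct substitutions yield syntactically distinct ground instances.
Number of ground instances = 1^3 = 1.

1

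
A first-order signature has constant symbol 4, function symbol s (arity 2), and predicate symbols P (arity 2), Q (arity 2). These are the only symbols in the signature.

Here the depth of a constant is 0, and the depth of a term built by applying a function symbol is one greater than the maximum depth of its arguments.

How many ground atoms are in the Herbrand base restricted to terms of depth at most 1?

First count ground terms of depth ≤ 1.
Let N_k count ground terms of depth at most k. Each non-constant term of depth ≤ k is some function symbol applied to depth-≤(k−1) arguments, giving N_k = 1 + N_{k-1}^2.
N_0 = 1
N_1 = 1 + 1^2 = 2
So |H| = 2.
A ground atom is a predicate applied to a tuple of terms from H, so the count is the sum over predicates of |H|^arity:
  P: 2^2 = 4;  Q: 2^2 = 4
Total ground atoms: 4 + 4 = 8.

8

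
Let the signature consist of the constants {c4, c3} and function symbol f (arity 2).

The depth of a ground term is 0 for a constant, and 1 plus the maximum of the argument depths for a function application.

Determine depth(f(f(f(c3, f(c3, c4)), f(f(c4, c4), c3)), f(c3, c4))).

4

depth(f(c3, c4)) = 1 + max(0, 0) = 1
depth(f(c3, f(c3, c4))) = 1 + max(0, 1) = 2
depth(f(c4, c4)) = 1 + max(0, 0) = 1
depth(f(f(c4, c4), c3)) = 1 + max(1, 0) = 2
depth(f(f(c3, f(c3, c4)), f(f(c4, c4), c3))) = 1 + max(2, 2) = 3
depth(f(f(f(c3, f(c3, c4)), f(f(c4, c4), c3)), f(c3, c4))) = 1 + max(3, 1) = 4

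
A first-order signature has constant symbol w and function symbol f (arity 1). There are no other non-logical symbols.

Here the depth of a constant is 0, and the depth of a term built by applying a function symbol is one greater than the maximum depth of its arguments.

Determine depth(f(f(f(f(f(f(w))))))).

6

depth(f(w)) = 1 + depth(w) = 1 + 0 = 1
depth(f(f(w))) = 1 + depth(f(w)) = 1 + 1 = 2
depth(f(f(f(w)))) = 1 + depth(f(f(w))) = 1 + 2 = 3
depth(f(f(f(f(w))))) = 1 + depth(f(f(f(w)))) = 1 + 3 = 4
depth(f(f(f(f(f(w)))))) = 1 + depth(f(f(f(f(w))))) = 1 + 4 = 5
depth(f(f(f(f(f(f(w))))))) = 1 + depth(f(f(f(f(f(w)))))) = 1 + 5 = 6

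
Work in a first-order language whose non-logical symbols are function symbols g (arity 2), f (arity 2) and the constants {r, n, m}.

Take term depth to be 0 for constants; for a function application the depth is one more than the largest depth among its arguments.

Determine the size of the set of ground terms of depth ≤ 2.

885

Count level by level. With function symbols g/2, f/2, the terms of depth ≤ k are the 3 constants together with each function applied to depth-≤(k−1) tuples, so N_k = 3 + N_{k-1}^2 + N_{k-1}^2.
N_0 = 3
N_1 = 3 + 3^2 + 3^2 = 21
N_2 = 3 + 21^2 + 21^2 = 885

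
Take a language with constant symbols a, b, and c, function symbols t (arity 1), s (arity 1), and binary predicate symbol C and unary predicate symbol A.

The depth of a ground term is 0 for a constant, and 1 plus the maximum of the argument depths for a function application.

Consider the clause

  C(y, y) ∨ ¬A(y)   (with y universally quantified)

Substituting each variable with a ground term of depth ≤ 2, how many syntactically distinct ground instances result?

21

Ground terms of depth ≤ 2:
  Let N_k count ground terms of depth at most k. Each non-constant term of depth ≤ k is some function symbol applied to depth-≤(k−1) arguments, giving N_k = 3 + N_{k-1} + N_{k-1}.
  N_0 = 3
  N_1 = 3 + 3 + 3 = 9
  N_2 = 3 + 9 + 9 = 21
So there are 21 ground terms available for substitution.
The variable y ranges independently over the available ground terms, and distinct assignments produce distinct instances.
Number of ground instances = 21.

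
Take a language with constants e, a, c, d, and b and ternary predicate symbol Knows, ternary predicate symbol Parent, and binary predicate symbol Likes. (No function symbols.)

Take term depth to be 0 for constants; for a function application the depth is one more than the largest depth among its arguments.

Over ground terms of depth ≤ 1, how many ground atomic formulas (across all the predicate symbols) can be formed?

275

First count ground terms of depth ≤ 1.
With no function symbols every ground term is a constant, so there are exactly 5 ground terms at every depth bound.
N_0 = 5
N_1 = 5
Explicitly: e, a, c, d, b.
So |H| = 5.
A ground atom is a predicate applied to a tuple of terms from H, so the count is the sum over predicates of |H|^arity:
  Knows: 5^3 = 125;  Parent: 5^3 = 125;  Likes: 5^2 = 25
Total ground atoms: 125 + 125 + 25 = 275.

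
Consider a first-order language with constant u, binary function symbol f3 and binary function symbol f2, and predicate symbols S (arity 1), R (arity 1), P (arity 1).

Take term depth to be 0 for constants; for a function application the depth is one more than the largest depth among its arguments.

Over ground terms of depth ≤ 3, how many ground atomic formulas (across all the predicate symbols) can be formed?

First count ground terms of depth ≤ 3.
Write N_k for the number of ground terms of depth ≤ k. A term of depth ≤ k is either a constant or a function symbol applied to arguments of depth ≤ k−1, so N_k = 1 + N_{k-1}^2 + N_{k-1}^2.
N_0 = 1
N_1 = 1 + 1^2 + 1^2 = 3
N_2 = 1 + 3^2 + 3^2 = 19
N_3 = 1 + 19^2 + 19^2 = 723
So |H| = 723.
A ground atom is a predicate applied to a tuple of terms from H, so the count is the sum over predicates of |H|^arity:
  S: 723;  R: 723;  P: 723
Total ground atoms: 723 + 723 + 723 = 2169.

2169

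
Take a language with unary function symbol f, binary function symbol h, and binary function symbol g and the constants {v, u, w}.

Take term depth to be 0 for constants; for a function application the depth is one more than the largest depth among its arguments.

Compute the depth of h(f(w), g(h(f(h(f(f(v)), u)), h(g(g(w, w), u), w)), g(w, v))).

7

depth(f(w)) = 1 + depth(w) = 1 + 0 = 1
depth(f(v)) = 1 + depth(v) = 1 + 0 = 1
depth(f(f(v))) = 1 + depth(f(v)) = 1 + 1 = 2
depth(h(f(f(v)), u)) = 1 + max(2, 0) = 3
depth(f(h(f(f(v)), u))) = 1 + depth(h(f(f(v)), u)) = 1 + 3 = 4
depth(g(w, w)) = 1 + max(0, 0) = 1
depth(g(g(w, w), u)) = 1 + max(1, 0) = 2
depth(h(g(g(w, w), u), w)) = 1 + max(2, 0) = 3
depth(h(f(h(f(f(v)), u)), h(g(g(w, w), u), w))) = 1 + max(4, 3) = 5
depth(g(w, v)) = 1 + max(0, 0) = 1
depth(g(h(f(h(f(f(v)), u)), h(g(g(w, w), u), w)), g(w, v))) = 1 + max(5, 1) = 6
depth(h(f(w), g(h(f(h(f(f(v)), u)), h(g(g(w, w), u), w)), g(w, v)))) = 1 + max(1, 6) = 7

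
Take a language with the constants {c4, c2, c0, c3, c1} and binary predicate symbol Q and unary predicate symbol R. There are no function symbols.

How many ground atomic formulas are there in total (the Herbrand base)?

30

With no function symbols, the Herbrand universe is just the 5 constants.
Ground atoms per predicate: Q: 5^2 = 25, R: 5.
Herbrand base size = 25 + 5 = 30.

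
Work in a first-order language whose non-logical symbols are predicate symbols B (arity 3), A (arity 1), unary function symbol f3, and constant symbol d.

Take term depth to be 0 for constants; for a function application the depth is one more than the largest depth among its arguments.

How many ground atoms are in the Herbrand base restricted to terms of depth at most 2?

First count ground terms of depth ≤ 2.
Let N_k count ground terms of depth at most k. Each non-constant term of depth ≤ k is some function symbol applied to depth-≤(k−1) arguments, giving N_k = 1 + N_{k-1}.
N_0 = 1
N_1 = 1 + 1 = 2
N_2 = 1 + 2 = 3
Explicitly: d, f3(d), f3(f3(d)).
So |H| = 3.
Each predicate of arity r yields |H|^r ground atoms (one per choice of an r-tuple from H):
  B: 3^3 = 27;  A: 3
Total ground atoms: 27 + 3 = 30.

30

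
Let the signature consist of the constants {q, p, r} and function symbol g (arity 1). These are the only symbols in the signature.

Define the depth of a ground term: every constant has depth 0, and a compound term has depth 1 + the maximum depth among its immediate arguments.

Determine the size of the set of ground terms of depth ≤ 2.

9

Let N_k count ground terms of depth at most k. Each non-constant term of depth ≤ k is some function symbol applied to depth-≤(k−1) arguments, giving N_k = 3 + N_{k-1}.
N_0 = 3
N_1 = 3 + 3 = 6
N_2 = 3 + 6 = 9
Explicitly: q, p, r, g(q), g(p), g(r), g(g(q)), g(g(p)), g(g(r)).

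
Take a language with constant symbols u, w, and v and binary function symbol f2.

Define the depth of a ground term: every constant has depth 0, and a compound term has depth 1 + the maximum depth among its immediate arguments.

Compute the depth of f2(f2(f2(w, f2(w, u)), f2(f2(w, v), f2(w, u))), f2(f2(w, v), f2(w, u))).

4

depth(f2(w, u)) = 1 + max(0, 0) = 1
depth(f2(w, f2(w, u))) = 1 + max(0, 1) = 2
depth(f2(w, v)) = 1 + max(0, 0) = 1
depth(f2(f2(w, v), f2(w, u))) = 1 + max(1, 1) = 2
depth(f2(f2(w, f2(w, u)), f2(f2(w, v), f2(w, u)))) = 1 + max(2, 2) = 3
depth(f2(f2(f2(w, f2(w, u)), f2(f2(w, v), f2(w, u))), f2(f2(w, v), f2(w, u)))) = 1 + max(3, 2) = 4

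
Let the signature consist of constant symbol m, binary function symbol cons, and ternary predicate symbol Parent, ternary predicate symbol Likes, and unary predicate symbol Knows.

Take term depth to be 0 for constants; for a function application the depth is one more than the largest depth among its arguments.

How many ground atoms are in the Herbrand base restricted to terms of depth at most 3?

35178

First count ground terms of depth ≤ 3.
Let N_k count ground terms of depth at most k. Each non-constant term of depth ≤ k is some function symbol applied to depth-≤(k−1) arguments, giving N_k = 1 + N_{k-1}^2.
N_0 = 1
N_1 = 1 + 1^2 = 2
N_2 = 1 + 2^2 = 5
N_3 = 1 + 5^2 = 26
So |H| = 26.
Ground atoms are formed by filling each argument slot of a predicate with a term from H, so an r-ary predicate gives |H|^r atoms:
  Parent: 26^3 = 17576;  Likes: 26^3 = 17576;  Knows: 26
Total ground atoms: 17576 + 17576 + 26 = 35178.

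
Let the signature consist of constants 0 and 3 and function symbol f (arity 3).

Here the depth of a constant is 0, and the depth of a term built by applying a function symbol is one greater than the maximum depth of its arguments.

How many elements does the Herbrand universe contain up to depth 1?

10

Count level by level. With function symbols f/3, the terms of depth ≤ k are the 2 constants together with each function applied to depth-≤(k−1) tuples, so N_k = 2 + N_{k-1}^3.
N_0 = 2
N_1 = 2 + 2^3 = 10
Explicitly: 0, 3, f(0, 0, 0), f(0, 0, 3), f(0, 3, 0), f(0, 3, 3), f(3, 0, 0), f(3, 0, 3), f(3, 3, 0), f(3, 3, 3).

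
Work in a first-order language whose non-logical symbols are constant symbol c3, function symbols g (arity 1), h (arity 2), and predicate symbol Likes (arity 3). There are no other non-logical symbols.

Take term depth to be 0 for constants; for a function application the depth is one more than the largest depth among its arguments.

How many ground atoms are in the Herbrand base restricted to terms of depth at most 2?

2197

First count ground terms of depth ≤ 2.
Let N_k count ground terms of depth at most k. Each non-constant term of depth ≤ k is some function symbol applied to depth-≤(k−1) arguments, giving N_k = 1 + N_{k-1} + N_{k-1}^2.
N_0 = 1
N_1 = 1 + 1 + 1^2 = 3
N_2 = 1 + 3 + 3^2 = 13
So |H| = 13.
For each predicate symbol, the number of ground atoms is |H| raised to its arity; summing:
  Likes: 13^3 = 2197
Total ground atoms: 2197.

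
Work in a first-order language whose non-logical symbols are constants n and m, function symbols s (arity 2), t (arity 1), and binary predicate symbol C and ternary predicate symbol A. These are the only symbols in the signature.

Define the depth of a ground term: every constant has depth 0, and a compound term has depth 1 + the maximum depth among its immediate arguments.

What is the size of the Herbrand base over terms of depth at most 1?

First count ground terms of depth ≤ 1.
Write N_k for the number of ground terms of depth ≤ k. A term of depth ≤ k is either a constant or a function symbol applied to arguments of depth ≤ k−1, so N_k = 2 + N_{k-1}^2 + N_{k-1}.
N_0 = 2
N_1 = 2 + 2^2 + 2 = 8
So |H| = 8.
A ground atom is a predicate applied to a tuple of terms from H, so the count is the sum over predicates of |H|^arity:
  C: 8^2 = 64;  A: 8^3 = 512
Total ground atoms: 64 + 512 = 576.

576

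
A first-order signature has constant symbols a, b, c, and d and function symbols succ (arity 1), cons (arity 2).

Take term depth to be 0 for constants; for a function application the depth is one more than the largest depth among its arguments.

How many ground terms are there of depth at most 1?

Let N_k = |{terms of depth ≤ k}|. Then N_0 = 4 and N_k = 4 + N_{k-1} + N_{k-1}^2 for k ≥ 1 (one summand per function symbol, arity giving the exponent).
N_0 = 4
N_1 = 4 + 4 + 4^2 = 24

24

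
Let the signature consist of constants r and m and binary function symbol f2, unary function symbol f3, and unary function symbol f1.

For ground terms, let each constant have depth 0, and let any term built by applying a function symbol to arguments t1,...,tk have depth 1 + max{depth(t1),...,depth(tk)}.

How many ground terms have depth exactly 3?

15008

Let N_k = |{terms of depth ≤ k}|. Then N_0 = 2 and N_k = 2 + N_{k-1}^2 + N_{k-1} + N_{k-1} for k ≥ 1 (one summand per function symbol, arity giving the exponent).
N_0 = 2
N_1 = 2 + 2^2 + 2 + 2 = 10
N_2 = 2 + 10^2 + 10 + 10 = 122
N_3 = 2 + 122^2 + 122 + 122 = 15130
Terms of depth exactly 3: N_3 − N_2 = 15130 − 122 = 15008.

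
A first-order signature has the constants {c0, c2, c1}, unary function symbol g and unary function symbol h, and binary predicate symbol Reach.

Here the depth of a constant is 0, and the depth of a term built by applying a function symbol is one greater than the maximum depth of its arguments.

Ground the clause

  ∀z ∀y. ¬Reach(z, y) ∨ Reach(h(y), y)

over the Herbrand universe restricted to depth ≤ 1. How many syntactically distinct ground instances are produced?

Ground terms of depth ≤ 1:
  Let N_k = |{terms of depth ≤ k}|. Then N_0 = 3 and N_k = 3 + N_{k-1} + N_{k-1} for k ≥ 1 (one summand per function symbol, arity giving the exponent).
  N_0 = 3
  N_1 = 3 + 3 + 3 = 9
  Explicitly: c0, c2, c1, g(c0), g(c2), g(c1), h(c0), h(c2), h(c1).
So there are 9 ground terms available for substitution.
The clause has 2 distinct variables (z, y), each appearing in the body. In the free term algebra distinct substitutions yield syntactically distinct ground instances.
Number of ground instances = 9^2 = 81.

81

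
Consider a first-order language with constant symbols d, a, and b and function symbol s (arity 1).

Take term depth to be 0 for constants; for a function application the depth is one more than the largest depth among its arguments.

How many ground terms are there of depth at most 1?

6

If N_k denotes the number of depth-≤k ground terms, the 3 constants give N_0 = 3, and each function symbol of arity r contributes N_{k-1}^r new terms at level k: N_k = 3 + N_{k-1}.
N_0 = 3
N_1 = 3 + 3 = 6
Explicitly: d, a, b, s(d), s(a), s(b).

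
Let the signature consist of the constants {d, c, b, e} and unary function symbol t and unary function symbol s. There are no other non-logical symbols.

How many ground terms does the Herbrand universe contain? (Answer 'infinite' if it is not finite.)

infinite

The signature has at least one function symbol (t, arity 1) and at least one constant (d).
Iterating t gives infinitely many distinct ground terms: d, t(d), t(t(d)), ...
So the Herbrand universe is infinite.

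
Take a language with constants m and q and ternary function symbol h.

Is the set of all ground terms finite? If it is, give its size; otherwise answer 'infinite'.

infinite

The signature has at least one function symbol (h, arity 3) and at least one constant (m).
Iterating h gives infinitely many distinct ground terms: m, h(m, m, m), h(h(m, m, m), h(m, m, m), h(m, m, m)), ...
So the Herbrand universe is infinite.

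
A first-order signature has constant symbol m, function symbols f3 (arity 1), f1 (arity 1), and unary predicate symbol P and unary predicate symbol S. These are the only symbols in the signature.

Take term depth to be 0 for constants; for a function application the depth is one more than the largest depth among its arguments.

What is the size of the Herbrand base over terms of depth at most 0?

First count ground terms of depth ≤ 0.
Let N_k = |{terms of depth ≤ k}|. Then N_0 = 1 and N_k = 1 + N_{k-1} + N_{k-1} for k ≥ 1 (one summand per function symbol, arity giving the exponent).
N_0 = 1
Explicitly: m.
So |H| = 1.
A ground atom is a predicate applied to a tuple of terms from H, so the count is the sum over predicates of |H|^arity:
  P: 1;  S: 1
Total ground atoms: 1 + 1 = 2.

2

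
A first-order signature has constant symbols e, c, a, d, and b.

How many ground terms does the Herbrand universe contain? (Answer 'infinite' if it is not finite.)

5

There are no function symbols, so every ground term is one of the 5 constants.
The Herbrand universe is {e, c, a, d, b}, which is finite with 5 elements.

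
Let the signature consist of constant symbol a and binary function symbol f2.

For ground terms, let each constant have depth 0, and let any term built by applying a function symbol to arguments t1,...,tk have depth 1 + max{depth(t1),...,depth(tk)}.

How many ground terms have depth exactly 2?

If N_k denotes the number of depth-≤k ground terms, the 1 constant gives N_0 = 1, and each function symbol of arity r contributes N_{k-1}^r new terms at level k: N_k = 1 + N_{k-1}^2.
N_0 = 1
N_1 = 1 + 1^2 = 2
N_2 = 1 + 2^2 = 5
Terms of depth exactly 2: N_2 − N_1 = 5 − 2 = 3.

3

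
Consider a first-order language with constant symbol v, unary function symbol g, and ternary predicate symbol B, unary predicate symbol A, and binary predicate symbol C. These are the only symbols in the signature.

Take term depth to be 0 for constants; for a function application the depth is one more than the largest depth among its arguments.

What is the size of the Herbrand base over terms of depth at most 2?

39

First count ground terms of depth ≤ 2.
Let N_k count ground terms of depth at most k. Each non-constant term of depth ≤ k is some function symbol applied to depth-≤(k−1) arguments, giving N_k = 1 + N_{k-1}.
N_0 = 1
N_1 = 1 + 1 = 2
N_2 = 1 + 2 = 3
Explicitly: v, g(v), g(g(v)).
So |H| = 3.
Each predicate of arity r yields |H|^r ground atoms (one per choice of an r-tuple from H):
  B: 3^3 = 27;  A: 3;  C: 3^2 = 9
Total ground atoms: 27 + 3 + 9 = 39.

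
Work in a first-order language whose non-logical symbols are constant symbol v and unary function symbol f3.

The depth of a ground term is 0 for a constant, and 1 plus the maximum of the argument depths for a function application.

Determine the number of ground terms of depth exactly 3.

1

If N_k denotes the number of depth-≤k ground terms, the 1 constant gives N_0 = 1, and each function symbol of arity r contributes N_{k-1}^r new terms at level k: N_k = 1 + N_{k-1}.
N_0 = 1
N_1 = 1 + 1 = 2
N_2 = 1 + 2 = 3
N_3 = 1 + 3 = 4
Terms of depth exactly 3: N_3 − N_2 = 4 − 3 = 1.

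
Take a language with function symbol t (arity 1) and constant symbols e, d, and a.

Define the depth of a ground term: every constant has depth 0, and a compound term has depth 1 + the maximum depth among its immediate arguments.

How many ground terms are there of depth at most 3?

Let N_k = |{terms of depth ≤ k}|. Then N_0 = 3 and N_k = 3 + N_{k-1} for k ≥ 1 (one summand per function symbol, arity giving the exponent).
N_0 = 3
N_1 = 3 + 3 = 6
N_2 = 3 + 6 = 9
N_3 = 3 + 9 = 12

12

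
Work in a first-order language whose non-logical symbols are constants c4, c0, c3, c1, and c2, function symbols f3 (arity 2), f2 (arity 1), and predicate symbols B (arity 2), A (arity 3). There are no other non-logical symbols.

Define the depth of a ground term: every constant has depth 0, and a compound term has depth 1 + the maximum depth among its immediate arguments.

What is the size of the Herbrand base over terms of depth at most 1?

First count ground terms of depth ≤ 1.
Let N_k count ground terms of depth at most k. Each non-constant term of depth ≤ k is some function symbol applied to depth-≤(k−1) arguments, giving N_k = 5 + N_{k-1}^2 + N_{k-1}.
N_0 = 5
N_1 = 5 + 5^2 + 5 = 35
So |H| = 35.
Ground atoms are formed by filling each argument slot of a predicate with a term from H, so an r-ary predicate gives |H|^r atoms:
  B: 35^2 = 1225;  A: 35^3 = 42875
Total ground atoms: 1225 + 42875 = 44100.

44100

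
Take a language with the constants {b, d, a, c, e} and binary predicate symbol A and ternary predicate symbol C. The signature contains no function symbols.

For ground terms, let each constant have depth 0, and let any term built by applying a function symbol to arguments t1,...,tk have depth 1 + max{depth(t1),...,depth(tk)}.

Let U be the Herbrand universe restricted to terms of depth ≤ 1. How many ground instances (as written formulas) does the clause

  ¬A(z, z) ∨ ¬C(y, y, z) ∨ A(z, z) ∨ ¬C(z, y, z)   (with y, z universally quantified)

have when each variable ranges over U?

Ground terms of depth ≤ 1:
  With no function symbols every ground term is a constant, so there are exactly 5 ground terms at every depth bound.
  N_0 = 5
  N_1 = 5
  Explicitly: b, d, a, c, e.
So there are 5 ground terms available for substitution.
The clause has 2 distinct variables (y, z), each appearing in the body. In the free term algebra distinct substitutions yield syntactically distinct ground instances.
Number of ground instances = 5^2 = 25.

25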